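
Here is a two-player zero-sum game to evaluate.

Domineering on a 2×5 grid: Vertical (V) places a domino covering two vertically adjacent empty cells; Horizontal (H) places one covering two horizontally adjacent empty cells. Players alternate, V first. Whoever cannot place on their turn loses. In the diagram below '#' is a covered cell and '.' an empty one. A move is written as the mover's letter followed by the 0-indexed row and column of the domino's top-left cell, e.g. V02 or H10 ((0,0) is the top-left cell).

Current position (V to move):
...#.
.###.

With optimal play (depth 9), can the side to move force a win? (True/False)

[...#./.###.] V move#1: V00:+1/#..#./####.*, V04:-1/...##/.####
[#..#./####.] H move#2: H01:-1/####./####.*
[####./####.] V move#3: V04:+1/#####/#####*
[#####/#####] end (terminal -1, H#4); searched ...#./.###. to 9

V winning at [...#./.###.]: True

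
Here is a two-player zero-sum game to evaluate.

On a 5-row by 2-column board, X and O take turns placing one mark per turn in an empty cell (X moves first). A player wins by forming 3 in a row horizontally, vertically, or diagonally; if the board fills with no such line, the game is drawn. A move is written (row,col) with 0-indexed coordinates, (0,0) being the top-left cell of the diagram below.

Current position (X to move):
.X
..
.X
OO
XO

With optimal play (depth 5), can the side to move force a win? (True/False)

X winning at [.X/../.X/OO/XO]: True

[.X/../.X/OO/XO] X move#1: (0,0):+0/XX/../.X/OO/XO, (1,0):+0/.X/X./.X/OO/XO, (1,1):+1/.X/.X/.X/OO/XO*, (2,0):+0/.X/../XX/OO/XO
[.X/.X/.X/OO/XO] end (terminal -1, O#2); searched .X/../.X/OO/XO to 5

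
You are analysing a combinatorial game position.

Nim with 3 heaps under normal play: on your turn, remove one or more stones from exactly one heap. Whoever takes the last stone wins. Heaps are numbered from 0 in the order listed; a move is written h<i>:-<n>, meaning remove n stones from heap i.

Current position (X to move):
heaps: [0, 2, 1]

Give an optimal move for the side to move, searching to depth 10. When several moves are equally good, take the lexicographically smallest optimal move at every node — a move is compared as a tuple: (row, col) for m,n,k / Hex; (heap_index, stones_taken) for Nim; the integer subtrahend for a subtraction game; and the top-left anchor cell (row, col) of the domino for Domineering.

p1 X@[(0,2,1)]: h1:-1[(0,1,1)]+1* h1:-2[(0,0,1)]-1 h2:-1[(0,2,0)]-1
p2 O@[(0,1,1)]: h1:-1[(0,0,1)]-1* h2:-1[(0,1,0)]-1
p3 X@[(0,0,1)]: h2:-1[(0,0,0)]+1*
p4 O@[(0,0,0)] terminal -1; root [(0,2,1)] d10

X's best at [(0,2,1)]: h1:-1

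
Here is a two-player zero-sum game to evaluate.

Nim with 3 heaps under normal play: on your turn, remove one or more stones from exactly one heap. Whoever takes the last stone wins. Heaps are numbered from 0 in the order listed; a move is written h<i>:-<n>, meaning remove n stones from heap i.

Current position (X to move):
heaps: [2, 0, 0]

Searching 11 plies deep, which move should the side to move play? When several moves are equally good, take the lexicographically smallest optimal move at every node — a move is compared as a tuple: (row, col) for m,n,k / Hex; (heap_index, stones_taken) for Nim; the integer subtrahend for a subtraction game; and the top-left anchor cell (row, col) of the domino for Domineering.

X's best at [(2,0,0)]: h0:-2

[(2,0,0)] X move#1: h0:-1:-1/(1,0,0), h0:-2:+1/(0,0,0)*
[(0,0,0)] end (terminal -1, O#2); searched (2,0,0) to 11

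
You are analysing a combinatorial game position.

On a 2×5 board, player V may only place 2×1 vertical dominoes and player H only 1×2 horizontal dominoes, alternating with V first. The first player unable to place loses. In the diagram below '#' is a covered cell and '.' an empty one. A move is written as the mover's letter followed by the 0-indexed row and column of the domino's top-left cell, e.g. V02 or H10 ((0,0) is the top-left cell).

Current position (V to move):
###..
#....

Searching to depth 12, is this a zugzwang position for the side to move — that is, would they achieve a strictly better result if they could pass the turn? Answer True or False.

[###../#....] V move#1: V03:+1/####./#..#.*, V04:-1/###.#/#...#
[####./#..#.] H move#2: H11:-1/####./####.*
[####./####.] V move#3: V04:+1/#####/#####*
[#####/#####] end (terminal -1, H#4); searched ###../#.... to 12
suppose V passes — search the same position with H to move:
pass> [###../#....] H move#1: H03:+1/#####/#....*, H11:-1/###../###.., H12:-1/###../#.##., H13:+1/###../#..##
pass> [#####/#....] end (terminal -1, V#2); searched ###../#.... to 12
for V: play +1, pass -1

zugzwang(###../#...., V) = False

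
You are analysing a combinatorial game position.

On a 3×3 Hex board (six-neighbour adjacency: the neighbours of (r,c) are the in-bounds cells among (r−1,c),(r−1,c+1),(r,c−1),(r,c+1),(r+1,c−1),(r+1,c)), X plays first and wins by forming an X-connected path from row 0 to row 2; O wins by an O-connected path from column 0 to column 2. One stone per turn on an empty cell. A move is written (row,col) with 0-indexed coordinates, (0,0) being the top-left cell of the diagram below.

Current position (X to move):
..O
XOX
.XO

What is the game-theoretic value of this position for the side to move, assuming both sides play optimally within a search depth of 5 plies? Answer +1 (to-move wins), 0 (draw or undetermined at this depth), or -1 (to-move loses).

value(..O/XOX/.XO, X) = +1

p1 X@[..O/XOX/.XO]: (0,0)[X.O/XOX/.XO]-1 (0,1)[.XO/XOX/.XO]-1 (2,0)[..O/XOX/XXO]+1*
p2 O@[..O/XOX/XXO]: (0,0)[O.O/XOX/XXO]-1* (0,1)[.OO/XOX/XXO]-1
p3 X@[O.O/XOX/XXO]: (0,1)[OXO/XOX/XXO]+1*
p4 O@[OXO/XOX/XXO] terminal -1; root [..O/XOX/.XO] d5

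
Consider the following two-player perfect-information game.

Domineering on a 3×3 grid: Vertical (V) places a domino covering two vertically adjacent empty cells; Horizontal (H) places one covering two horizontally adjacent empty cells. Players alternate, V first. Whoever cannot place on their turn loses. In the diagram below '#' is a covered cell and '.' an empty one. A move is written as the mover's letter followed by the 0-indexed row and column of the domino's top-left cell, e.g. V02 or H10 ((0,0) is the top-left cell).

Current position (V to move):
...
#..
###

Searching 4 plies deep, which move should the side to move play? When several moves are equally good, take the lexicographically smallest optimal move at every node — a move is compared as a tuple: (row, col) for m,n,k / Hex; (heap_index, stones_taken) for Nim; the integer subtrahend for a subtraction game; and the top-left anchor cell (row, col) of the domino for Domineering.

ply 1, V at .../#../### | V01=+1→.#./##./###*; V02=-1→..#/#.#/###
ply 2: .#./##./### is terminal -1 (H); from .../#../### depth 4

V's best at [.../#../###]: V01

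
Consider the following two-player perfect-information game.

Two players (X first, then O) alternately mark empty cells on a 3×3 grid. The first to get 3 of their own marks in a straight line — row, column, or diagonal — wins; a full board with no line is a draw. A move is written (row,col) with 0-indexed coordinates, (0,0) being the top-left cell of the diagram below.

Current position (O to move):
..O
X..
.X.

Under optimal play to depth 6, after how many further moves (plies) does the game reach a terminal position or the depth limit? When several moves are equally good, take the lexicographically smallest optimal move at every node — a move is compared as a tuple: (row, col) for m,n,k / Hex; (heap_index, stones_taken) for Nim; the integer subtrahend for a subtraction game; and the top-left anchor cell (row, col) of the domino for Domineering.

[..O/X../.X.] O move#1: (0,0):+1/O.O/X../.X.*, (0,1):-1/.OO/X../.X., (1,1):-1/..O/XO./.X., (1,2):-1/..O/X.O/.X., (2,0):-1/..O/X../OX., (2,2):+1/..O/X../.XO
[O.O/X../.X.] X move#2: (0,1):-1/OXO/X../.X.*, (1,1):-1/O.O/XX./.X., (1,2):-1/O.O/X.X/.X., (2,0):-1/O.O/X../XX., (2,2):-1/O.O/X../.XX
[OXO/X../.X.] O move#3: (1,1):+1/OXO/XO./.X.*, (1,2):-1/OXO/X.O/.X., (2,0):-1/OXO/X../OX., (2,2):-1/OXO/X../.XO
[OXO/XO./.X.] X move#4: (1,2):-1/OXO/XOX/.X.*, (2,0):-1/OXO/XO./XX., (2,2):-1/OXO/XO./.XX
[OXO/XOX/.X.] O move#5: (2,0):+1/OXO/XOX/OX.*, (2,2):+1/OXO/XOX/.XO
[OXO/XOX/OX.] end (terminal -1, X#6); searched ..O/X../.X. to 6

PV length from [..O/X../.X.]: 5 plies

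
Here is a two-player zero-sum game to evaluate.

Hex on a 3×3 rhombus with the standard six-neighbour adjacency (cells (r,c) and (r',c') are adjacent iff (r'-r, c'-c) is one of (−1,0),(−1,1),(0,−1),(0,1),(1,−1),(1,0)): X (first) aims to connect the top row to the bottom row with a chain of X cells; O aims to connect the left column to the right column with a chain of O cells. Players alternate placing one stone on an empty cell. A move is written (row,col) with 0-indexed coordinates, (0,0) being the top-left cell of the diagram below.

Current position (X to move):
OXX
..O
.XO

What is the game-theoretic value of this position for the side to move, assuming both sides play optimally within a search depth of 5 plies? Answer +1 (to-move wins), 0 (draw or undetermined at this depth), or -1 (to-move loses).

ply 1, X at OXX/..O/.XO | (1,0)=+1→OXX/X.O/.XO*; (1,1)=+1→OXX/.XO/.XO; (2,0)=+1→OXX/..O/XXO
ply 2, O at OXX/X.O/.XO | (1,1)=-1→OXX/XOO/.XO*; (2,0)=-1→OXX/X.O/OXO
ply 3, X at OXX/XOO/.XO | (2,0)=+1→OXX/XOO/XXO*
ply 4: OXX/XOO/XXO is terminal -1 (O); from OXX/..O/.XO depth 5

value(OXX/..O/.XO, X) = +1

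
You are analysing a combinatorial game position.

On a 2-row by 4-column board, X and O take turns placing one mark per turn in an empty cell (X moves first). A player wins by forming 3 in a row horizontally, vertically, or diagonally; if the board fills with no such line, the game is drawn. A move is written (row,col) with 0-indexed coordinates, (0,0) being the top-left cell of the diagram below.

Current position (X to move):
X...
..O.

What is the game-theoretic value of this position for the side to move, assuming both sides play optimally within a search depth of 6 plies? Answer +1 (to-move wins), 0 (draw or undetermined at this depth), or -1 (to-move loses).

p1 X@[X.../..O.]: (0,1)[XX../..O.]+0* (0,2)[X.X./..O.]+0 (0,3)[X..X/..O.]-1 (1,0)[X.../X.O.]+0 (1,1)[X.../.XO.]+0 (1,3)[X.../..OX]+0
p2 O@[XX../..O.]: (0,2)[XXO./..O.]+0* (0,3)[XX.O/..O.]-1 (1,0)[XX../O.O.]-1 (1,1)[XX../.OO.]-1 (1,3)[XX../..OO]-1
p3 X@[XXO./..O.]: (0,3)[XXOX/..O.]-1 (1,0)[XXO./X.O.]+0* (1,1)[XXO./.XO.]+0 (1,3)[XXO./..OX]+0
p4 O@[XXO./X.O.]: (0,3)[XXOO/X.O.]+0* (1,1)[XXO./XOO.]+0 (1,3)[XXO./X.OO]+0
p5 X@[XXOO/X.O.]: (1,1)[XXOO/XXO.]+0* (1,3)[XXOO/X.OX]+0
p6 O@[XXOO/XXO.]: (1,3)[XXOO/XXOO]+0*
p7 X@[XXOO/XXOO] terminal +0; root [X.../..O.] d6

value(X.../..O., X) = 0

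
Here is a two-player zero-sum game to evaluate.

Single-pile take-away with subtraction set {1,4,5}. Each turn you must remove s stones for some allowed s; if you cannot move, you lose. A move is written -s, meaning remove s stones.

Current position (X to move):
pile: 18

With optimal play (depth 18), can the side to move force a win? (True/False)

X winning at [18]: False

p1 X@[18]: -1[17]-1* -4[14]-1 -5[13]-1
p2 O@[17]: -1[16]+1* -4[13]-1 -5[12]-1
p3 X@[16]: -1[15]-1* -4[12]-1 -5[11]-1
p4 O@[15]: -1[14]-1 -4[11]-1 -5[10]+1*
p5 X@[10]: -1[9]-1* -4[6]-1 -5[5]-1
p6 O@[9]: -1[8]+1* -4[5]-1 -5[4]-1
p7 X@[8]: -1[7]-1* -4[4]-1 -5[3]-1
p8 O@[7]: -1[6]-1 -4[3]-1 -5[2]+1*
p9 X@[2]: -1[1]-1*
p10 O@[1]: -1[0]+1*
p11 X@[0] terminal -1; root [18] d18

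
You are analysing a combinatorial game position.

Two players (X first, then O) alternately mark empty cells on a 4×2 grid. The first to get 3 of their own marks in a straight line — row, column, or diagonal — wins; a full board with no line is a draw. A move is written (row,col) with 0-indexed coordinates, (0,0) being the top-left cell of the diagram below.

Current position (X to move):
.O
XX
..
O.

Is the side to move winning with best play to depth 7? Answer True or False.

[.O/XX/../O.] X move#1: (0,0):+0/XO/XX/../O.*, (2,0):+0/.O/XX/X./O., (2,1):+0/.O/XX/.X/O., (3,1):+0/.O/XX/../OX
[XO/XX/../O.] O move#2: (2,0):+0/XO/XX/O./O.*, (2,1):-1/XO/XX/.O/O., (3,1):-1/XO/XX/../OO
[XO/XX/O./O.] X move#3: (2,1):+0/XO/XX/OX/O.*, (3,1):+0/XO/XX/O./OX
[XO/XX/OX/O.] O move#4: (3,1):+0/XO/XX/OX/OO*
[XO/XX/OX/OO] end (terminal +0, X#5); searched .O/XX/../O. to 7

X winning at [.O/XX/../O.]: False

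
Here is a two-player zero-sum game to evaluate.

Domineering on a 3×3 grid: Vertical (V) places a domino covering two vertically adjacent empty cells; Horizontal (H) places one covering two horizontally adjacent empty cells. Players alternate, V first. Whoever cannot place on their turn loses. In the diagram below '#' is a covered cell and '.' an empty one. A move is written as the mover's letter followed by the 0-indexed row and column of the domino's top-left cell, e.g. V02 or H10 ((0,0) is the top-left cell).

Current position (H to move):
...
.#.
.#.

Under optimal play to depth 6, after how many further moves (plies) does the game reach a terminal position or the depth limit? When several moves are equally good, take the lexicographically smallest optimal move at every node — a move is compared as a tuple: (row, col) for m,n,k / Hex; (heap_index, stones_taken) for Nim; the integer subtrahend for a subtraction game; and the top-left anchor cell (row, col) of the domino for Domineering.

[.../.#./.#.] H move#1: H00:-1/##./.#./.#.*, H01:-1/.##/.#./.#.
[##./.#./.#.] V move#2: V02:+1/###/.##/.#.*, V10:+1/##./##./##., V12:+1/##./.##/.##
[###/.##/.#.] end (terminal -1, H#3); searched .../.#./.#. to 6

PV length from [.../.#./.#.]: 2 plies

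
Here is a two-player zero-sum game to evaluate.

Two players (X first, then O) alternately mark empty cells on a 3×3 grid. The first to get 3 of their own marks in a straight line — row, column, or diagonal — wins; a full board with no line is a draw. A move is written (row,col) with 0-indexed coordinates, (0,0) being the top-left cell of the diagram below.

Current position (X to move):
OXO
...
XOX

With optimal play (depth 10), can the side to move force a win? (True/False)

X winning at [OXO/.../XOX]: False

p1 X@[OXO/.../XOX]: (1,0)[OXO/X../XOX]+0* (1,1)[OXO/.X./XOX]+0 (1,2)[OXO/..X/XOX]+0
p2 O@[OXO/X../XOX]: (1,1)[OXO/XO./XOX]+0* (1,2)[OXO/X.O/XOX]+0
p3 X@[OXO/XO./XOX]: (1,2)[OXO/XOX/XOX]+0*
p4 O@[OXO/XOX/XOX] terminal +0; root [OXO/.../XOX] d10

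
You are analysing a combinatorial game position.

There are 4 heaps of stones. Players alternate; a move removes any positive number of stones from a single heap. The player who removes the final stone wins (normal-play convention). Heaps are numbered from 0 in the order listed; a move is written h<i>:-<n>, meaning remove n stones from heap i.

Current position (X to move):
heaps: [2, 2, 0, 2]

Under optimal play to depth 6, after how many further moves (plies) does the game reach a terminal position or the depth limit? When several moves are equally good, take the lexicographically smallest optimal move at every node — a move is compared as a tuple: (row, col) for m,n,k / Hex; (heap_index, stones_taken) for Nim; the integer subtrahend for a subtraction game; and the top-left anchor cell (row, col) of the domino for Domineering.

PV length from [(2,2,0,2)]: 5 plies

p1 X@[(2,2,0,2)]: h0:-1[(1,2,0,2)]-1 h0:-2[(0,2,0,2)]+1* h1:-1[(2,1,0,2)]-1 h1:-2[(2,0,0,2)]+1 h3:-1[(2,2,0,1)]-1 h3:-2[(2,2,0,0)]+1
p2 O@[(0,2,0,2)]: h1:-1[(0,1,0,2)]-1* h1:-2[(0,0,0,2)]-1 h3:-1[(0,2,0,1)]-1 h3:-2[(0,2,0,0)]-1
p3 X@[(0,1,0,2)]: h1:-1[(0,0,0,2)]-1 h3:-1[(0,1,0,1)]+1* h3:-2[(0,1,0,0)]-1
p4 O@[(0,1,0,1)]: h1:-1[(0,0,0,1)]-1* h3:-1[(0,1,0,0)]-1
p5 X@[(0,0,0,1)]: h3:-1[(0,0,0,0)]+1*
p6 O@[(0,0,0,0)] terminal -1; root [(2,2,0,2)] d6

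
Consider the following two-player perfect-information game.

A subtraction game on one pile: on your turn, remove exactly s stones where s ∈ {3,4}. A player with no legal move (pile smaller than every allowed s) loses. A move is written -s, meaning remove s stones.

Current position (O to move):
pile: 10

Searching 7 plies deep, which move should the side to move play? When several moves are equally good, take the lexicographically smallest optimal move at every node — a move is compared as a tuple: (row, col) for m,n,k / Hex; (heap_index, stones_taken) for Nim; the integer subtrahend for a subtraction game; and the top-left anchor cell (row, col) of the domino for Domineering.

O's best at [10]: -3

[10] O move#1: -3:+1/7*, -4:-1/6
[7] X move#2: -3:-1/4*, -4:-1/3
[4] O move#3: -3:+1/1*, -4:+1/0
[1] end (terminal -1, X#4); searched 10 to 7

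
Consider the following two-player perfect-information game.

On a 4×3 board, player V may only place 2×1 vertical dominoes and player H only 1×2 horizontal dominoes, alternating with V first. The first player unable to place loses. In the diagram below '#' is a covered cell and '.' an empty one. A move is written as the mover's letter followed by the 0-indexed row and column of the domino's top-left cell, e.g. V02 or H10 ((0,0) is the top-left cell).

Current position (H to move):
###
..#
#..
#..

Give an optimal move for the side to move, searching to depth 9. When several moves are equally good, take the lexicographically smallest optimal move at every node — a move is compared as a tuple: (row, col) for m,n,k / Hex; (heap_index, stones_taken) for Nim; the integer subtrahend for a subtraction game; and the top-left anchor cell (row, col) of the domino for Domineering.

p1 H@[###/..#/#../#..]: H10[###/###/#../#..]-1 H21[###/..#/###/#..]+1* H31[###/..#/#../###]-1
p2 V@[###/..#/###/#..] terminal -1; root [###/..#/#../#..] d9

H's best at [###/..#/#../#..]: H21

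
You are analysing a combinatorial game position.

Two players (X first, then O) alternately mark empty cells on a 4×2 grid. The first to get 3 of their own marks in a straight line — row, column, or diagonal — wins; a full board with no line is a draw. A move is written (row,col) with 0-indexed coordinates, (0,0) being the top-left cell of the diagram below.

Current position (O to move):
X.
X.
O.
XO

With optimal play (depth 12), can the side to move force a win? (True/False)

O winning at [X./X./O./XO]: False

[X./X./O./XO] O move#1: (0,1):+0/XO/X./O./XO*, (1,1):+0/X./XO/O./XO, (2,1):+0/X./X./OO/XO
[XO/X./O./XO] X move#2: (1,1):+0/XO/XX/O./XO*, (2,1):+0/XO/X./OX/XO
[XO/XX/O./XO] O move#3: (2,1):+0/XO/XX/OO/XO*
[XO/XX/OO/XO] end (terminal +0, X#4); searched X./X./O./XO to 12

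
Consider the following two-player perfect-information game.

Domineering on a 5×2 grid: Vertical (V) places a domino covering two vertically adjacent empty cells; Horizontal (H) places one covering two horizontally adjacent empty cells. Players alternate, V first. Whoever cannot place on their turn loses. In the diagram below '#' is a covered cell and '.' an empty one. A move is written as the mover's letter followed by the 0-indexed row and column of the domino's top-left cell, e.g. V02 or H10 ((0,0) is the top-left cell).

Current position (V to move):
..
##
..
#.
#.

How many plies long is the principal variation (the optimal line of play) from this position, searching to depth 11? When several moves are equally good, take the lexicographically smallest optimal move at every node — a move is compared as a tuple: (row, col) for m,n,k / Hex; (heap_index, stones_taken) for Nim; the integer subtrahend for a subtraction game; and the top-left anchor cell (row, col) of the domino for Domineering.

PV length from [../##/../#./#.]: 2 plies

ply 1, V at ../##/../#./#. | V21=-1→../##/.#/##/#.*; V31=-1→../##/../##/##
ply 2, H at ../##/.#/##/#. | H00=+1→##/##/.#/##/#.*
ply 3: ##/##/.#/##/#. is terminal -1 (V); from ../##/../#./#. depth 11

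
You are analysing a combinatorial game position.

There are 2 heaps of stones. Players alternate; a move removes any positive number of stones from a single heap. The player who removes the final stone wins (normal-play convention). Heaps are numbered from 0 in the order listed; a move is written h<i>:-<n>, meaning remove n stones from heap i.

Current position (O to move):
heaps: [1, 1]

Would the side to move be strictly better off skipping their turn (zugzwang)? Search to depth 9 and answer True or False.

p1 O@[(1,1)]: h0:-1[(0,1)]-1* h1:-1[(1,0)]-1
p2 X@[(0,1)]: h1:-1[(0,0)]+1*
p3 O@[(0,0)] terminal -1; root [(1,1)] d9
suppose O passes — search the same position with X to move:
pass> p1 X@[(1,1)]: h0:-1[(0,1)]-1* h1:-1[(1,0)]-1
pass> p2 O@[(0,1)]: h1:-1[(0,0)]+1*
pass> p3 X@[(0,0)] terminal -1; root [(1,1)] d9
for O: play -1, pass +1

zugzwang((1,1), O) = True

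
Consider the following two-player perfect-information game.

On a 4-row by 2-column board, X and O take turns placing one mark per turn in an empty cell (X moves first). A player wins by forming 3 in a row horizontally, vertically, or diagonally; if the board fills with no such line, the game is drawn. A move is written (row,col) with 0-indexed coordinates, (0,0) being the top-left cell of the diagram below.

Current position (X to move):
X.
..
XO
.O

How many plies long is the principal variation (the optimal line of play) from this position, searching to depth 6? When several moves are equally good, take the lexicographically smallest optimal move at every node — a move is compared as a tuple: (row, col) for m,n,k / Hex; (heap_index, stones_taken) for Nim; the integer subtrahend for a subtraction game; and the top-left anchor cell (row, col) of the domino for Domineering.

p1 X@[X./../XO/.O]: (0,1)[XX/../XO/.O]-1 (1,0)[X./X./XO/.O]+1* (1,1)[X./.X/XO/.O]+0 (3,0)[X./../XO/XO]-1
p2 O@[X./X./XO/.O] terminal -1; root [X./../XO/.O] d6

PV length from [X./../XO/.O]: 1 ply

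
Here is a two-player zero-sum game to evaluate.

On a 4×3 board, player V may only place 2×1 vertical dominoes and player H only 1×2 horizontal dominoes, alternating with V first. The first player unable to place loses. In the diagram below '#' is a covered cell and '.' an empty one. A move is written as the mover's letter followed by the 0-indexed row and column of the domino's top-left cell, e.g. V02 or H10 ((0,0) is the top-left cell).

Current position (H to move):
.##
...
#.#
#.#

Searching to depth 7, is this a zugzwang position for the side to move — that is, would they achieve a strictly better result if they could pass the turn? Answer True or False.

zugzwang(.##/.../#.#/#.#, H) = False

p1 H@[.##/.../#.#/#.#]: H10[.##/##./#.#/#.#]-1* H11[.##/.##/#.#/#.#]-1
p2 V@[.##/##./#.#/#.#]: V21[.##/##./###/###]+1*
p3 H@[.##/##./###/###] terminal -1; root [.##/.../#.#/#.#] d7
suppose H passes — search the same position with V to move:
pass> p1 V@[.##/.../#.#/#.#]: V00[###/#../#.#/#.#]+1* V11[.##/.#./###/#.#]+1 V21[.##/.../###/###]-1
pass> p2 H@[###/#../#.#/#.#]: H11[###/###/#.#/#.#]-1*
pass> p3 V@[###/###/#.#/#.#]: V21[###/###/###/###]+1*
pass> p4 H@[###/###/###/###] terminal -1; root [.##/.../#.#/#.#] d7
for H: play -1, pass -1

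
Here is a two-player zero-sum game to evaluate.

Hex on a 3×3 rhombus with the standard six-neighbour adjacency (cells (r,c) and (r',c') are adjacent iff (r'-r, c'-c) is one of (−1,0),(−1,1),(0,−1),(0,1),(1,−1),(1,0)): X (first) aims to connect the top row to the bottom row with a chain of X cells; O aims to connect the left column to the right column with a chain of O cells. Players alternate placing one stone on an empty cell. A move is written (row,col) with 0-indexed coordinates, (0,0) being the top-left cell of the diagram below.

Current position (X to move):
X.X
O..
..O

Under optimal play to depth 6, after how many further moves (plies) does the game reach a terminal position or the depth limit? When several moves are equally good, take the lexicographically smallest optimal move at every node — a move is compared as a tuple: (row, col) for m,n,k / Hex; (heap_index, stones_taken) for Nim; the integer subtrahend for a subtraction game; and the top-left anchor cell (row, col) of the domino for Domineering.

PV length from [X.X/O../..O]: 5 plies

[X.X/O../..O] X move#1: (0,1):-1/XXX/O../..O, (1,1):+1/X.X/OX./..O*, (1,2):-1/X.X/O.X/..O, (2,0):-1/X.X/O../X.O, (2,1):+1/X.X/O../.XO
[X.X/OX./..O] O move#2: (0,1):-1/XOX/OX./..O*, (1,2):-1/X.X/OXO/..O, (2,0):-1/X.X/OX./O.O, (2,1):-1/X.X/OX./.OO
[XOX/OX./..O] X move#3: (1,2):+1/XOX/OXX/..O*, (2,0):+1/XOX/OX./X.O, (2,1):+1/XOX/OX./.XO
[XOX/OXX/..O] O move#4: (2,0):-1/XOX/OXX/O.O*, (2,1):-1/XOX/OXX/.OO
[XOX/OXX/O.O] X move#5: (2,1):+1/XOX/OXX/OXO*
[XOX/OXX/OXO] end (terminal -1, O#6); searched X.X/O../..O to 6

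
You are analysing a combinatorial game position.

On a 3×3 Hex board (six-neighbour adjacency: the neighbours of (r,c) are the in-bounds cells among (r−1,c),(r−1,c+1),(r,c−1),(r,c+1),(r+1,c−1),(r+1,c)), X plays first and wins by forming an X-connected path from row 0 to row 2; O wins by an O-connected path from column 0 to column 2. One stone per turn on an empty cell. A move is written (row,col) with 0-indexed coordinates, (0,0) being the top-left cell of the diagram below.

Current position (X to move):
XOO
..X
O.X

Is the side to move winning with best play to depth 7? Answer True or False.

X winning at [XOO/..X/O.X]: False

[XOO/..X/O.X] X move#1: (1,0):-1/XOO/X.X/O.X*, (1,1):-1/XOO/.XX/O.X, (2,1):-1/XOO/..X/OXX
[XOO/X.X/O.X] O move#2: (1,1):+1/XOO/XOX/O.X*, (2,1):-1/XOO/X.X/OOX
[XOO/XOX/O.X] end (terminal -1, X#3); searched XOO/..X/O.X to 7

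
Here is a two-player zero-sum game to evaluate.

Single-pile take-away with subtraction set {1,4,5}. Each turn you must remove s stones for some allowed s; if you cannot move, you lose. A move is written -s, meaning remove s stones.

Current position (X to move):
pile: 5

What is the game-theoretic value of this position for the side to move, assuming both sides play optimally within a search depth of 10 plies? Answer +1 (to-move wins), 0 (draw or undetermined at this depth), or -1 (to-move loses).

value(5, X) = +1

[5] X move#1: -1:-1/4, -4:-1/1, -5:+1/0*
[0] end (terminal -1, O#2); searched 5 to 10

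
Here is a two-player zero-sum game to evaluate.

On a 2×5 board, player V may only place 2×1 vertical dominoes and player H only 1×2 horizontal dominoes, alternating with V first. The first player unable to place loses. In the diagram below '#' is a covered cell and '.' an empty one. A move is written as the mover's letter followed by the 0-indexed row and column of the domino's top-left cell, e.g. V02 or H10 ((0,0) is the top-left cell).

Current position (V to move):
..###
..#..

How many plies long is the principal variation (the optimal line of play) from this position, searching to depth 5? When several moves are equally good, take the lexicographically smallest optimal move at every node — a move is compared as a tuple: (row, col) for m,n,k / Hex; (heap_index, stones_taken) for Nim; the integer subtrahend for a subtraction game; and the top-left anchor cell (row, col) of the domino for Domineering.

ply 1, V at ..###/..#.. | V00=+1→#.###/#.#..*; V01=+1→.####/.##..
ply 2, H at #.###/#.#.. | H13=-1→#.###/#.###*
ply 3, V at #.###/#.### | V01=+1→#####/#####*
ply 4: #####/##### is terminal -1 (H); from ..###/..#.. depth 5

PV length from [..###/..#..]: 3 plies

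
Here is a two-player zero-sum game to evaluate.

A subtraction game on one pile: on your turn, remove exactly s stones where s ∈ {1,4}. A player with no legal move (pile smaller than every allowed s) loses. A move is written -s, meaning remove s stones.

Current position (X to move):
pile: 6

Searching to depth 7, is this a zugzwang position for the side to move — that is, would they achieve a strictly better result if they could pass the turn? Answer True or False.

ply 1, X at 6 | -1=+1→5*; -4=+1→2
ply 2, O at 5 | -1=-1→4*; -4=-1→1
ply 3, X at 4 | -1=-1→3; -4=+1→0*
ply 4: 0 is terminal -1 (O); from 6 depth 7
if X skipped the turn, O would face:
~ ply 1, O at 6 | -1=+1→5*; -4=+1→2
~ ply 2, X at 5 | -1=-1→4*; -4=-1→1
~ ply 3, O at 4 | -1=-1→3; -4=+1→0*
~ ply 4: 0 is terminal -1 (X); from 6 depth 7
compare (X): move=+1 vs pass=-1

zugzwang(6, X) = False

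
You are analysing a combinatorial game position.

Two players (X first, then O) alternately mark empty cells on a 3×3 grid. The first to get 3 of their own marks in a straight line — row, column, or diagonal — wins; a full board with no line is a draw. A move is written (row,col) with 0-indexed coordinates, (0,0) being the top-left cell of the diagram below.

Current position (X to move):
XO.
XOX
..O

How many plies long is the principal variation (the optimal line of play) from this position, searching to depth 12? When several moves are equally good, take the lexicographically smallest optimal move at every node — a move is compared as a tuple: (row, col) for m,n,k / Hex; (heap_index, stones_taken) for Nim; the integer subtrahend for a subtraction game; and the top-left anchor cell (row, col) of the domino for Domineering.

ply 1, X at XO./XOX/..O | (0,2)=-1→XOX/XOX/..O; (2,0)=+1→XO./XOX/X.O*; (2,1)=+0→XO./XOX/.XO
ply 2: XO./XOX/X.O is terminal -1 (O); from XO./XOX/..O depth 12

PV length from [XO./XOX/..O]: 1 ply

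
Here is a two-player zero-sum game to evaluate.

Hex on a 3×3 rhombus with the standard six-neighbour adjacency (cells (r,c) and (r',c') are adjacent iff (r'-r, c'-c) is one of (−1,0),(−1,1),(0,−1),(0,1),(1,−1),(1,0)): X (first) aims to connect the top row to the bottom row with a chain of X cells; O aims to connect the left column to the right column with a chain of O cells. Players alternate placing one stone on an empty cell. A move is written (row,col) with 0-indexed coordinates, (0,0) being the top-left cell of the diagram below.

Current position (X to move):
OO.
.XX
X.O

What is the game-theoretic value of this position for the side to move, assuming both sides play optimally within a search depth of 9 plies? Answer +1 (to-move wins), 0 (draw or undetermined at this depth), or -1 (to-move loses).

value(OO./.XX/X.O, X) = +1

ply 1, X at OO./.XX/X.O | (0,2)=+1→OOX/.XX/X.O*; (1,0)=-1→OO./XXX/X.O; (2,1)=-1→OO./.XX/XXO
ply 2: OOX/.XX/X.O is terminal -1 (O); from OO./.XX/X.O depth 9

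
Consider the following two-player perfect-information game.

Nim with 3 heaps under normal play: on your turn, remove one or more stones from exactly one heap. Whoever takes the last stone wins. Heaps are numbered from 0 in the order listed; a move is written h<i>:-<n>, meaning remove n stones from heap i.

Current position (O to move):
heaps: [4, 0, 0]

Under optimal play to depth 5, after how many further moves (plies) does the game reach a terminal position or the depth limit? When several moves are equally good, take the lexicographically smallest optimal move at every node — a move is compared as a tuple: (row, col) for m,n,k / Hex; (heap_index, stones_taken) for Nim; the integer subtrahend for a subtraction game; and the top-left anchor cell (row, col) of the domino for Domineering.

PV length from [(4,0,0)]: 1 ply

[(4,0,0)] O move#1: h0:-1:-1/(3,0,0), h0:-2:-1/(2,0,0), h0:-3:-1/(1,0,0), h0:-4:+1/(0,0,0)*
[(0,0,0)] end (terminal -1, X#2); searched (4,0,0) to 5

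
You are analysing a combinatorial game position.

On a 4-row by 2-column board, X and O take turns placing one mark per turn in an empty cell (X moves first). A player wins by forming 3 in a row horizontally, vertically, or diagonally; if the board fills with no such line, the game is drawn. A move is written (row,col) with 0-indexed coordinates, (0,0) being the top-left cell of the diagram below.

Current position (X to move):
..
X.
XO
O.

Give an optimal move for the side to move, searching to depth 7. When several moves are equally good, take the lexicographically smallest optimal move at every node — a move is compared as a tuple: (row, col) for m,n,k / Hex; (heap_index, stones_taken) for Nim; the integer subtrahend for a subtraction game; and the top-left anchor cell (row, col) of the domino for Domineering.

ply 1, X at ../X./XO/O. | (0,0)=+1→X./X./XO/O.*; (0,1)=+0→.X/X./XO/O.; (1,1)=+0→../XX/XO/O.; (3,1)=+0→../X./XO/OX
ply 2: X./X./XO/O. is terminal -1 (O); from ../X./XO/O. depth 7

X's best at [../X./XO/O.]: (0,0)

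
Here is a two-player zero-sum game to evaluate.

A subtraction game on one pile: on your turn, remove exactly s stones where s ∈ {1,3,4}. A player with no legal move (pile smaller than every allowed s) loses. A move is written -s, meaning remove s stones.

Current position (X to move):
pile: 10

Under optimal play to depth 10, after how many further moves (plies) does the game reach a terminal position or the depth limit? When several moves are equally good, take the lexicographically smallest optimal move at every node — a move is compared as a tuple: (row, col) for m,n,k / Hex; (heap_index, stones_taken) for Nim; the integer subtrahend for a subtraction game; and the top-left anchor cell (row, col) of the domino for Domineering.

p1 X@[10]: -1[9]+1* -3[7]+1 -4[6]-1
p2 O@[9]: -1[8]-1* -3[6]-1 -4[5]-1
p3 X@[8]: -1[7]+1* -3[5]-1 -4[4]-1
p4 O@[7]: -1[6]-1* -3[4]-1 -4[3]-1
p5 X@[6]: -1[5]-1 -3[3]-1 -4[2]+1*
p6 O@[2]: -1[1]-1*
p7 X@[1]: -1[0]+1*
p8 O@[0] terminal -1; root [10] d10

PV length from [10]: 7 plies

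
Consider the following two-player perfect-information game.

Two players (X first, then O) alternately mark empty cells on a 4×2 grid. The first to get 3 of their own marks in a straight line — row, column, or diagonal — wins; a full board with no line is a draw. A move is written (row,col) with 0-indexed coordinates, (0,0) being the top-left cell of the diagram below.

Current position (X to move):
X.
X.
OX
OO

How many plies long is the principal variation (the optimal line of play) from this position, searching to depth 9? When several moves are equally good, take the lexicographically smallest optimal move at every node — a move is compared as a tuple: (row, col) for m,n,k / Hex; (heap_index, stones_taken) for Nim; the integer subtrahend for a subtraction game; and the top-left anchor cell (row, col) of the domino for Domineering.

PV length from [X./X./OX/OO]: 2 plies

ply 1, X at X./X./OX/OO | (0,1)=+0→XX/X./OX/OO*; (1,1)=+0→X./XX/OX/OO
ply 2, O at XX/X./OX/OO | (1,1)=+0→XX/XO/OX/OO*
ply 3: XX/XO/OX/OO is terminal +0 (X); from X./X./OX/OO depth 9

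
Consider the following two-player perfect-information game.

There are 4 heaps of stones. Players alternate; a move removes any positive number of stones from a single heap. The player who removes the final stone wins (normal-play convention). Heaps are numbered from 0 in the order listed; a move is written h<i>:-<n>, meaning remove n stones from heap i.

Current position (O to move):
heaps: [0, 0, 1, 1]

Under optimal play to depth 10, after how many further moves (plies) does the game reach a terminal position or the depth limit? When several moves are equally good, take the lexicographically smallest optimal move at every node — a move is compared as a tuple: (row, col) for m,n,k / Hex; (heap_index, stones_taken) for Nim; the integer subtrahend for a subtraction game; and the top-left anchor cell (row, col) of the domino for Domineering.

PV length from [(0,0,1,1)]: 2 plies

ply 1, O at (0,0,1,1) | h2:-1=-1→(0,0,0,1)*; h3:-1=-1→(0,0,1,0)
ply 2, X at (0,0,0,1) | h3:-1=+1→(0,0,0,0)*
ply 3: (0,0,0,0) is terminal -1 (O); from (0,0,1,1) depth 10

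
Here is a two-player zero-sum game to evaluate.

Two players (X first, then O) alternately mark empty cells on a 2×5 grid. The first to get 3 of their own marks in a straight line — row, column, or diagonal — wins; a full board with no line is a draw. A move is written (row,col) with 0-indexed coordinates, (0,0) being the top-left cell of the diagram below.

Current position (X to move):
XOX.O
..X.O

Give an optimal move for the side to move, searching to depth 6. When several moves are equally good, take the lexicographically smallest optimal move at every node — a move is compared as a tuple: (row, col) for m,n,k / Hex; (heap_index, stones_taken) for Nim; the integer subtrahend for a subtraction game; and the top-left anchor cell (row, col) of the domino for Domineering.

[XOX.O/..X.O] X move#1: (0,3):+0/XOXXO/..X.O, (1,0):+0/XOX.O/X.X.O, (1,1):+1/XOX.O/.XX.O*, (1,3):+0/XOX.O/..XXO
[XOX.O/.XX.O] O move#2: (0,3):-1/XOXOO/.XX.O*, (1,0):-1/XOX.O/OXX.O, (1,3):-1/XOX.O/.XXOO
[XOXOO/.XX.O] X move#3: (1,0):+1/XOXOO/XXX.O*, (1,3):+1/XOXOO/.XXXO
[XOXOO/XXX.O] end (terminal -1, O#4); searched XOX.O/..X.O to 6

X's best at [XOX.O/..X.O]: (1,1)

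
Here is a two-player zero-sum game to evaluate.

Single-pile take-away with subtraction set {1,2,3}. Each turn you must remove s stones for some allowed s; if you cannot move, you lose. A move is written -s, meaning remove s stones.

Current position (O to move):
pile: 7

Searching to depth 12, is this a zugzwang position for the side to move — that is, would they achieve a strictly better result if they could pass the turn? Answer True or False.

[7] O move#1: -1:-1/6, -2:-1/5, -3:+1/4*
[4] X move#2: -1:-1/3*, -2:-1/2, -3:-1/1
[3] O move#3: -1:-1/2, -2:-1/1, -3:+1/0*
[0] end (terminal -1, X#4); searched 7 to 12
suppose O passes — search the same position with X to move:
pass> [7] X move#1: -1:-1/6, -2:-1/5, -3:+1/4*
pass> [4] O move#2: -1:-1/3*, -2:-1/2, -3:-1/1
pass> [3] X move#3: -1:-1/2, -2:-1/1, -3:+1/0*
pass> [0] end (terminal -1, O#4); searched 7 to 12
for O: play +1, pass -1

zugzwang(7, O) = False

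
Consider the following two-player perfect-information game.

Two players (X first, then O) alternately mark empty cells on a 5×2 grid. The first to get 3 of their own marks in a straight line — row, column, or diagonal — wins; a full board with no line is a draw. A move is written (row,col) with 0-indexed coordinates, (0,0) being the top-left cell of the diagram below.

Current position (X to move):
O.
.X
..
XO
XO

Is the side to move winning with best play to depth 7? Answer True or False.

X winning at [O./.X/../XO/XO]: True

ply 1, X at O./.X/../XO/XO | (0,1)=-1→OX/.X/../XO/XO; (1,0)=-1→O./XX/../XO/XO; (2,0)=+1→O./.X/X./XO/XO*; (2,1)=+1→O./.X/.X/XO/XO
ply 2: O./.X/X./XO/XO is terminal -1 (O); from O./.X/../XO/XO depth 7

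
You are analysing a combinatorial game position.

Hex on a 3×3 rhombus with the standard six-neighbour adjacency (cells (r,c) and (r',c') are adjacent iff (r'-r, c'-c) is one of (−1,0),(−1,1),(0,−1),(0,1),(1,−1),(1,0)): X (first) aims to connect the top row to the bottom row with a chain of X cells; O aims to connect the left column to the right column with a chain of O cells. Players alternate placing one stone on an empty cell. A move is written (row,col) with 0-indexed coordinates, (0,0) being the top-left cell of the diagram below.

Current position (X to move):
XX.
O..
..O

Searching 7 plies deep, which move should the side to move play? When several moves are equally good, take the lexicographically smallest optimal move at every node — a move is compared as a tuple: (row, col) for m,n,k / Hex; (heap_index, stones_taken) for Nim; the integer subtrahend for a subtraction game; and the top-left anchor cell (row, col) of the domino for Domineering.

X's best at [XX./O../..O]: (1,1)

[XX./O../..O] X move#1: (0,2):-1/XXX/O../..O, (1,1):+1/XX./OX./..O*, (1,2):-1/XX./O.X/..O, (2,0):-1/XX./O../X.O, (2,1):-1/XX./O../.XO
[XX./OX./..O] O move#2: (0,2):-1/XXO/OX./..O*, (1,2):-1/XX./OXO/..O, (2,0):-1/XX./OX./O.O, (2,1):-1/XX./OX./.OO
[XXO/OX./..O] X move#3: (1,2):+1/XXO/OXX/..O*, (2,0):+1/XXO/OX./X.O, (2,1):+1/XXO/OX./.XO
[XXO/OXX/..O] O move#4: (2,0):-1/XXO/OXX/O.O*, (2,1):-1/XXO/OXX/.OO
[XXO/OXX/O.O] X move#5: (2,1):+1/XXO/OXX/OXO*
[XXO/OXX/OXO] end (terminal -1, O#6); searched XX./O../..O to 7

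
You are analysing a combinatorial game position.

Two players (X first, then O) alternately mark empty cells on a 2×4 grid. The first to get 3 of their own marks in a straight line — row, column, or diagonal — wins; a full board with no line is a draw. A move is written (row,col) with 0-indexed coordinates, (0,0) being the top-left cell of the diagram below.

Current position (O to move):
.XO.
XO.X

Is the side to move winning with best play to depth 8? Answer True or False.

p1 O@[.XO./XO.X]: (0,0)[OXO./XO.X]+0* (0,3)[.XOO/XO.X]+0 (1,2)[.XO./XOOX]+0
p2 X@[OXO./XO.X]: (0,3)[OXOX/XO.X]+0* (1,2)[OXO./XOXX]+0
p3 O@[OXOX/XO.X]: (1,2)[OXOX/XOOX]+0*
p4 X@[OXOX/XOOX] terminal +0; root [.XO./XO.X] d8

O winning at [.XO./XO.X]: False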